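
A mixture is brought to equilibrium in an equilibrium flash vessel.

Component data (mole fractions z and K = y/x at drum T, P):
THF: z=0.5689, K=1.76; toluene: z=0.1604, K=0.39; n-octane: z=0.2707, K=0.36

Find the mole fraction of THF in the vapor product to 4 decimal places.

Newton iteration, V/F⁰ = 0.5:
  V/F = 0.5000: g = -0.08225, g' = -0.5359 → V/F = 0.3465
  V/F = 0.3465: g = -0.00445, g' = -0.4849 → V/F = 0.3373
Converged at V/F = 0.3373.
Compositions from xᵢ = zᵢ/(1+V/F(Kᵢ−1)), yᵢ = Kᵢxᵢ:
  THF: x = 0.4528, y = 0.7970
  toluene: x = 0.2020, y = 0.0788
  n-octane: x = 0.3452, y = 0.1243

y_THF = 0.7970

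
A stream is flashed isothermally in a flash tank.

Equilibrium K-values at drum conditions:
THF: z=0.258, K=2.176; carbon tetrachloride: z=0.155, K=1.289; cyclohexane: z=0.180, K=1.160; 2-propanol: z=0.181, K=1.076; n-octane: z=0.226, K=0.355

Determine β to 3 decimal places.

Newton–Raphson from β = 0.5:
  β = 0.500: g = 0.0550, g' = -0.361 → β = 0.652
  β = 0.652: g = -0.0030, g' = -0.408 → β = 0.645
Converged at β = 0.645.

β = 0.645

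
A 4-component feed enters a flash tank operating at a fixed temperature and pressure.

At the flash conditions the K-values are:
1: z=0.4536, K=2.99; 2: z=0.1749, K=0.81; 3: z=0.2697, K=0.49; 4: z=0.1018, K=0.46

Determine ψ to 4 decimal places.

ψ = 0.7646

Let ψ = V/F and solve Σ zᵢ(Kᵢ−1)/(1+ψ(Kᵢ−1)) = 0.
g(0) = ΣzᵢKᵢ − 1 = 0.6769 and g(1) = 1 − Σzᵢ/Kᵢ = -0.1393, so a root lies in (0, 1).
Newton iteration, ψ⁰ = 0.67:
  ψ = 0.6700: g = 0.05370, g' = -0.5730 → ψ = 0.7637
  ψ = 0.7637: g = 0.00050, g' = -0.5657 → ψ = 0.7646
Converged at ψ = 0.7646.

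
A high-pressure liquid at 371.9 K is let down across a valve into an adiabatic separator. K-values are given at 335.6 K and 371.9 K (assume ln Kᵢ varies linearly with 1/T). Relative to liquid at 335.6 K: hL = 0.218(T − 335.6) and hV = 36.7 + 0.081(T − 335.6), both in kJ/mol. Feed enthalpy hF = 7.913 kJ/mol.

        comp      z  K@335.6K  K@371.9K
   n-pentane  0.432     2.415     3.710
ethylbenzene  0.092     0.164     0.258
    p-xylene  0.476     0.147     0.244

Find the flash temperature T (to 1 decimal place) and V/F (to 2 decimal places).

T = 343.1 K, V/F = 0.18

Adiabatic flash: solve Rachford–Rice at each trial T, then check hF = ψ·hV(T) + (1−ψ)·hL(T).
  T = 335.6 K: K = (2.415, 0.164, 0.147), RR gives ψ = 0.107, H_out = 3.915 kJ/mol
  T = 371.9 K: K = (3.710, 0.258, 0.244), RR gives ψ = 0.364, H_out = 19.448 kJ/mol
  T = 353.8 K: K = (3.028, 0.208, 0.192), RR gives ψ = 0.256, H_out = 12.736 kJ/mol
  T = 344.7 K: K = (2.712, 0.185, 0.169), RR gives ψ = 0.190, H_out = 8.706 kJ/mol
  T = 340.1 K: K = (2.560, 0.174, 0.157), RR gives ψ = 0.150, H_out = 6.402 kJ/mol
  T = 342.4 K: K = (2.635, 0.180, 0.163), RR gives ψ = 0.170, H_out = 7.581 kJ/mol
Linear interpolation between T = 342.4 (H_out = 7.581) and T = 344.7 (H_out = 8.706) on hF = 7.913 gives T ≈ 343.1 K, at which ψ = 0.18.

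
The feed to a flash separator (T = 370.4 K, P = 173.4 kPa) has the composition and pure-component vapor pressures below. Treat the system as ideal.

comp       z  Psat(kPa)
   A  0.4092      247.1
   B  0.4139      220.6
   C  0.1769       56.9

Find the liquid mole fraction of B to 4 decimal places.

Raoult's law: Kᵢ = Pᵢˢᵃᵗ/P = Pᵢˢᵃᵗ/173.4.
  K_A = 247.1/173.4 = 1.425029, K_B = 220.6/173.4 = 1.272203, K_C = 56.9/173.4 = 0.328143
Newton–Raphson from ψ = 0.64:
  ψ = 0.6400: g = 0.02417, g' = -0.3137 → ψ = 0.7171
  ψ = 0.7171: g = -0.00177, g' = -0.3622 → ψ = 0.7122
  ψ = 0.7122: g = -0.00001, g' = -0.3587 → ψ = 0.7121
Converged at ψ = 0.7121.
Compositions from xᵢ = zᵢ/(1+ψ(Kᵢ−1)), yᵢ = Kᵢxᵢ:
  A: x = 0.3141, y = 0.4476
  B: x = 0.3467, y = 0.4411
  C: x = 0.3392, y = 0.1113

x_B = 0.3467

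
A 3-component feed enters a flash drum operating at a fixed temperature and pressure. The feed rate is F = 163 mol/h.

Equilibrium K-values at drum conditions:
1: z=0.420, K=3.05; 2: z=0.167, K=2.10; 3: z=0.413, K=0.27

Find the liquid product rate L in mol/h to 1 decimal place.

L = 71.0 mol/h

Material balance + equilibrium reduce to Σ zᵢ(Kᵢ−1)/(1+V/F(Kᵢ−1)) = 0.
Check two-phase: ΣzᵢKᵢ = 1.743 > 1 and Σzᵢ/Kᵢ = 1.747 > 1, so g(0) = 0.743 > 0 and g(1) = -0.747 < 0.
Iterate (Newton) starting at V/F = 0.68:
  V/F = 0.680: g = -0.1339, g' = -1.242 → V/F = 0.572
  V/F = 0.572: g = -0.0088, g' = -1.099 → V/F = 0.564
Converged at V/F = 0.564.
Then V = V/F·F = 0.5642·163 = 92.0 mol/h and L = F − V = 71.0 mol/h.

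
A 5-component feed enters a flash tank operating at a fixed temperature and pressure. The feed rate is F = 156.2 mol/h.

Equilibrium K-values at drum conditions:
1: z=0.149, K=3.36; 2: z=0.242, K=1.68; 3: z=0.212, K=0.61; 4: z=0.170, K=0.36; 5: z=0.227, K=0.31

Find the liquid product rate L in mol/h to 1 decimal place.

L = 127.5 mol/h

Rachford–Rice: g(V/F) = Σ zᵢ(Kᵢ−1)/(1+V/F(Kᵢ−1)) = 0.
Check two-phase: ΣzᵢKᵢ = 1.168 > 1 and Σzᵢ/Kᵢ = 1.740 > 1, so g(0) = 0.168 > 0 and g(1) = -0.740 < 0.
Newton–Raphson from V/F = 0.5:
  V/F = 0.500: g = -0.2177, g' = -0.689 → V/F = 0.184
Converged at V/F = 0.184.
Then V = V/F·F = 0.1835·156.2 = 28.7 mol/h and L = F − V = 127.5 mol/h.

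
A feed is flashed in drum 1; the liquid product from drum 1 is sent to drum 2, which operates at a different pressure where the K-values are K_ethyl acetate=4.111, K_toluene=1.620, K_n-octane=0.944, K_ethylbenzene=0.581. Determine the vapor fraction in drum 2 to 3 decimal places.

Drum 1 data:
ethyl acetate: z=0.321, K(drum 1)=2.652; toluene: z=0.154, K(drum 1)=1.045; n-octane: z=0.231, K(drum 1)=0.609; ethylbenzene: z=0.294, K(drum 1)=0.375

V/F (drum 2) = 0.769

Drum 1:
Let ψ₁ = V/F and solve Σ zᵢ(Kᵢ−1)/(1+ψ₁(Kᵢ−1)) = 0.
g(0) = ΣzᵢKᵢ − 1 = 0.263 and g(1) = 1 − Σzᵢ/Kᵢ = -0.432, so a root lies in (0, 1).
Newton iteration, ψ₁⁰ = 0.52:
  ψ₁ = 0.520: g = -0.0936, g' = -0.561 → ψ₁ = 0.353
  ψ₁ = 0.353: g = 0.0010, g' = -0.586 → ψ₁ = 0.355
Converged at ψ₁ = 0.355.
Drum-1 compositions:
  ethyl acetate: x = 0.202, y = 0.537
  toluene: x = 0.152, y = 0.158
  n-octane: x = 0.268, y = 0.163
  ethylbenzene: x = 0.378, y = 0.142
Drum-2 feed = drum-1 liquid: z₂ = (0.2023, 0.1516, 0.2682, 0.3779).
Drum 2:
Let ψ₂ = V/F and solve Σ zᵢ(Kᵢ−1)/(1+ψ₂(Kᵢ−1)) = 0.
Check two-phase: ΣzᵢKᵢ = 1.550 > 1 and Σzᵢ/Kᵢ = 1.077 > 1, so g(0) = 0.550 > 0 and g(1) = -0.077 < 0.
Iterate (Newton) starting at ψ₂ = 0.56:
  ψ₂ = 0.560: g = 0.0769, g' = -0.407 → ψ₂ = 0.749
  ψ₂ = 0.749: g = 0.0067, g' = -0.346 → ψ₂ = 0.769
Converged at ψ₂ = 0.769.
  ethyl acetate: x = 0.060, y = 0.245
  toluene: x = 0.103, y = 0.166
  n-octane: x = 0.280, y = 0.265
  ethylbenzene: x = 0.557, y = 0.324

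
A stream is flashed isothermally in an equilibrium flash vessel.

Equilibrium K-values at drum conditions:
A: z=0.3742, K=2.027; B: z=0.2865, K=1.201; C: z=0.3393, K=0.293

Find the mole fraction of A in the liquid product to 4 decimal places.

Rachford–Rice: g(V/F) = Σ zᵢ(Kᵢ−1)/(1+V/F(Kᵢ−1)) = 0.
g(0) = ΣzᵢKᵢ − 1 = 0.2020 and g(1) = 1 − Σzᵢ/Kᵢ = -0.5812, so a root lies in (0, 1).
Newton iteration, V/F⁰ = 0.5:
  V/F = 0.5000: g = -0.06481, g' = -0.5876 → V/F = 0.3897
  V/F = 0.3897: g = -0.00326, g' = -0.5344 → V/F = 0.3836
Converged at V/F = 0.3836.
Compositions from xᵢ = zᵢ/(1+V/F(Kᵢ−1)), yᵢ = Kᵢxᵢ:
  A: x = 0.2684, y = 0.5441
  B: x = 0.2660, y = 0.3195
  C: x = 0.4656, y = 0.1364

x_A = 0.2684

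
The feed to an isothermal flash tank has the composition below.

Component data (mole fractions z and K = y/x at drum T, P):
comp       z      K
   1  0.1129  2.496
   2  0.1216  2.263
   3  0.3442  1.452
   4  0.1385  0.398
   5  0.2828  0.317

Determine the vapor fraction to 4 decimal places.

ψ = 0.3362

Material balance + equilibrium reduce to Σ zᵢ(Kᵢ−1)/(1+ψ(Kᵢ−1)) = 0.
g(0) = ΣzᵢKᵢ − 1 = 0.2015 and g(1) = 1 − Σzᵢ/Kᵢ = -0.5761, so a root lies in (0, 1).
Newton iteration, ψ⁰ = 0.5:
  ψ = 0.5000: g = -0.09494, g' = -0.6093 → ψ = 0.3442
  ψ = 0.3442: g = -0.00450, g' = -0.5623 → ψ = 0.3362
Converged at ψ = 0.3362.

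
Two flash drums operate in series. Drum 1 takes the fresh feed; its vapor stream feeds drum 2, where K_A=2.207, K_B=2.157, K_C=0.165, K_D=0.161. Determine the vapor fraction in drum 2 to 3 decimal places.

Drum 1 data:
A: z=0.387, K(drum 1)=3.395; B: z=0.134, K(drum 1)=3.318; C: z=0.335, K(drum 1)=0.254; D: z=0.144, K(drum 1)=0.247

V/F (drum 2) = 0.806

Drum 1:
Newton iteration, ψ₁⁰ = 0.43:
  ψ₁ = 0.430: g = 0.0839, g' = -1.302 → ψ₁ = 0.494
  ψ₁ = 0.494: g = 0.0004, g' = -1.297 → ψ₁ = 0.495
Converged at ψ₁ = 0.495.
Drum-1 compositions:
  A: x = 0.177, y = 0.601
  B: x = 0.062, y = 0.207
  C: x = 0.531, y = 0.135
  D: x = 0.229, y = 0.057
Drum-2 feed = drum-1 vapor: z₂ = (0.6013, 0.2071, 0.1349, 0.0567).
Drum 2:
Let ψ₂ = V/F and solve Σ zᵢ(Kᵢ−1)/(1+ψ₂(Kᵢ−1)) = 0.
Check two-phase: ΣzᵢKᵢ = 1.805 > 1 and Σzᵢ/Kᵢ = 1.538 > 1, so g(0) = 0.805 > 0 and g(1) = -0.538 < 0.
Newton iteration, ψ₂⁰ = 0.53:
  ψ₂ = 0.530: g = 0.3035, g' = -0.864 → ψ₂ = 0.881
  ψ₂ = 0.881: g = -0.1383, g' = -2.208 → ψ₂ = 0.819
  ψ₂ = 0.819: g = -0.0195, g' = -1.640 → ψ₂ = 0.807
  ψ₂ = 0.807: g = -0.0005, g' = -1.564 → ψ₂ = 0.806
Converged at ψ₂ = 0.806.
  A: x = 0.305, y = 0.673
  B: x = 0.107, y = 0.231
  C: x = 0.413, y = 0.068
  D: x = 0.175, y = 0.028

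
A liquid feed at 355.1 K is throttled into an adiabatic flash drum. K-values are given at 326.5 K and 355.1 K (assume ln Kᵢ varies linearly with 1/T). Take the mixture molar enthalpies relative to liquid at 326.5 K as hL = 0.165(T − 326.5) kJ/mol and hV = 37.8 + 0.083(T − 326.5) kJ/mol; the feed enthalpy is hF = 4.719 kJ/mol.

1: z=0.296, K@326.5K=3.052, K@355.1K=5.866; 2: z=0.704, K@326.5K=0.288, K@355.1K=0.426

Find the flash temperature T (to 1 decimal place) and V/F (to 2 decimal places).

T = 329.3 K, V/F = 0.11

Adiabatic flash: solve Rachford–Rice at each trial T, then check hF = ψ·hV(T) + (1−ψ)·hL(T).
  T = 326.5 K: K = (3.052, 0.288), RR gives ψ = 0.073, H_out = 2.746 kJ/mol
  T = 355.1 K: K = (5.866, 0.426), RR gives ψ = 0.371, H_out = 17.873 kJ/mol
  T = 340.8 K: K = (4.290, 0.353), RR gives ψ = 0.244, H_out = 11.282 kJ/mol
  T = 333.6 K: K = (3.627, 0.319), RR gives ψ = 0.167, H_out = 7.384 kJ/mol
  T = 330.1 K: K = (3.334, 0.304), RR gives ψ = 0.124, H_out = 5.226 kJ/mol
  T = 328.3 K: K = (3.191, 0.296), RR gives ψ = 0.099, H_out = 4.024 kJ/mol
Linear interpolation between T = 328.3 (H_out = 4.024) and T = 330.1 (H_out = 5.226) on hF = 4.719 gives T ≈ 329.3 K, at which ψ = 0.11.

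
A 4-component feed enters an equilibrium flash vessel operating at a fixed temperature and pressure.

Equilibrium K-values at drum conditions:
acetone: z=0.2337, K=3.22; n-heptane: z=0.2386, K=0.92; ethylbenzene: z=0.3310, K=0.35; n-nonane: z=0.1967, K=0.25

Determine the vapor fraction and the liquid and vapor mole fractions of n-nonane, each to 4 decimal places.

Material balance + equilibrium reduce to Σ zᵢ(Kᵢ−1)/(1+ψ(Kᵢ−1)) = 0.
Feasibility: ΣzᵢKᵢ = 1.1371, Σzᵢ/Kᵢ = 2.0644 — both > 1, two phases present.
Newton–Raphson from ψ = 0.5:
  ψ = 0.5000: g = -0.32878, g' = -0.8505 → ψ = 0.1134
  ψ = 0.1134: g = 0.00165, g' = -1.0317 → ψ = 0.1150
Converged at ψ = 0.1151.
Compositions from xᵢ = zᵢ/(1+ψ(Kᵢ−1)), yᵢ = Kᵢxᵢ:
  acetone: x = 0.1862, y = 0.5994
  n-heptane: x = 0.2408, y = 0.2216
  ethylbenzene: x = 0.3578, y = 0.1252
  n-nonane: x = 0.2153, y = 0.0538

ψ = 0.1151, x_n-nonane = 0.2153, y_n-nonane = 0.0538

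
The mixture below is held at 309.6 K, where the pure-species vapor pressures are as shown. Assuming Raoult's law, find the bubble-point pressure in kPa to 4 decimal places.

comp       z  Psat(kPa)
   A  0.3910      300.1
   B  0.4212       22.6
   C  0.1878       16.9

At the bubble point ψ → 0, so ΣzᵢKᵢ = 1 with Kᵢ = Pᵢˢᵃᵗ/P ⇒ P = ΣzᵢPᵢˢᵃᵗ.
P = 0.3910·300.1 + 0.4212·22.6 + 0.1878·16.9 = 130.0320 kPa

Pbub = 130.0320 kPa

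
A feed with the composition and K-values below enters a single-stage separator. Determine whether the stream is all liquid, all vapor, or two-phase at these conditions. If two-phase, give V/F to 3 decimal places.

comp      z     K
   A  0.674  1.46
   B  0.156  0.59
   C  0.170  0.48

ΣzᵢKᵢ = 1.158; Σzᵢ/Kᵢ = 1.080.
Both exceed 1, so a two-phase solution exists.
Material balance + equilibrium reduce to Σ zᵢ(Kᵢ−1)/(1+ψ(Kᵢ−1)) = 0.
Newton–Raphson from ψ = 0.5:
  ψ = 0.500: g = 0.0522, g' = -0.220 → ψ = 0.737
  ψ = 0.737: g = -0.0035, g' = -0.254 → ψ = 0.723
Converged at ψ = 0.723.

two-phase, V/F = 0.723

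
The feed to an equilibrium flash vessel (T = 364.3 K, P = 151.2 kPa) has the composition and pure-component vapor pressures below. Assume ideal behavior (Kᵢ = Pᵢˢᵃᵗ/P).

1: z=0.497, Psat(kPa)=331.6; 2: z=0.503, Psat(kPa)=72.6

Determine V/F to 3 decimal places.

V/F = 0.534

Raoult's law: Kᵢ = Pᵢˢᵃᵗ/P = Pᵢˢᵃᵗ/151.2.
  K_1 = 331.6/151.2 = 2.19312, K_2 = 72.6/151.2 = 0.48016
Material balance + equilibrium reduce to Σ zᵢ(Kᵢ−1)/(1+V/F(Kᵢ−1)) = 0.
Feasibility: ΣzᵢKᵢ = 1.332, Σzᵢ/Kᵢ = 1.274 — both > 1, two phases present.
Newton–Raphson from V/F = 0.5:
  V/F = 0.500: g = 0.0181, g' = -0.526 → V/F = 0.534
Converged at V/F = 0.534.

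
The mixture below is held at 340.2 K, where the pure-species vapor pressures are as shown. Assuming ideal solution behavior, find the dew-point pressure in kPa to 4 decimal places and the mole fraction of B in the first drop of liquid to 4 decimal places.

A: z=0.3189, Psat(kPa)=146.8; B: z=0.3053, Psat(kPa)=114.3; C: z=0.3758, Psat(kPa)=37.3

Pdew = 67.0311 kPa, x_B = 0.1790

At the dew point ψ → 1, so Σzᵢ/Kᵢ = 1 with Kᵢ = Pᵢˢᵃᵗ/P ⇒ 1/P = Σzᵢ/Pᵢˢᵃᵗ.
1/P = 0.3189/146.8 + 0.3053/114.3 + 0.3758/37.3 = 0.0149185 ⇒ P = 67.0311 kPa
xᵢ = zᵢP/Pᵢˢᵃᵗ ⇒ x_B = 0.3053·67.0311/114.3 = 0.1790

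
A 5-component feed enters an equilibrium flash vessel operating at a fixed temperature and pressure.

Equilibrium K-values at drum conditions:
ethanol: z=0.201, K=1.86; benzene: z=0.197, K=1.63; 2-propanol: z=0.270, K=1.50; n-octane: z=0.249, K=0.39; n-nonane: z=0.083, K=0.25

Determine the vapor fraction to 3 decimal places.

Material balance + equilibrium reduce to Σ zᵢ(Kᵢ−1)/(1+ψ(Kᵢ−1)) = 0.
g(0) = ΣzᵢKᵢ − 1 = 0.218 and g(1) = 1 − Σzᵢ/Kᵢ = -0.379, so a root lies in (0, 1).
Iterate (Newton) starting at ψ = 0.5:
  ψ = 0.500: g = 0.0051, g' = -0.472 → ψ = 0.511
Converged at ψ = 0.511.

ψ = 0.511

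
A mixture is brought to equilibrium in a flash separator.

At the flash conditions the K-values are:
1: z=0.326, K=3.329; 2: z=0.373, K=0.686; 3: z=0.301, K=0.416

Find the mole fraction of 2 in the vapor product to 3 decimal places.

Material balance + equilibrium reduce to Σ zᵢ(Kᵢ−1)/(1+β(Kᵢ−1)) = 0.
g(0) = ΣzᵢKᵢ − 1 = 0.466 and g(1) = 1 − Σzᵢ/Kᵢ = -0.365, so a root lies in (0, 1).
Iterate (Newton) starting at β = 0.63:
  β = 0.630: g = -0.1164, g' = -0.605 → β = 0.438
  β = 0.438: g = 0.0042, g' = -0.668 → β = 0.444
Converged at β = 0.444.
Compositions from xᵢ = zᵢ/(1+β(Kᵢ−1)), yᵢ = Kᵢxᵢ:
  1: x = 0.160, y = 0.534
  2: x = 0.433, y = 0.297
  3: x = 0.406, y = 0.169

y_2 = 0.297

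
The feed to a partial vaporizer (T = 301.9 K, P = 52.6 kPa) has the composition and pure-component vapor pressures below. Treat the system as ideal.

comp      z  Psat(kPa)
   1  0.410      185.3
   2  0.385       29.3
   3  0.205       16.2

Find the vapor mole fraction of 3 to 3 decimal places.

y_3 = 0.099

Raoult's law: Kᵢ = Pᵢˢᵃᵗ/P = Pᵢˢᵃᵗ/52.6.
  K_1 = 185.3/52.6 = 3.52281, K_2 = 29.3/52.6 = 0.55703, K_3 = 16.2/52.6 = 0.30798
Material balance + equilibrium reduce to Σ zᵢ(Kᵢ−1)/(1+ψ(Kᵢ−1)) = 0.
Check two-phase: ΣzᵢKᵢ = 1.722 > 1 and Σzᵢ/Kᵢ = 1.473 > 1, so g(0) = 0.722 > 0 and g(1) = -0.473 < 0.
Iterate (Newton) starting at ψ = 0.5:
  ψ = 0.500: g = 0.0214, g' = -0.864 → ψ = 0.525
Converged at ψ = 0.525.
Compositions from xᵢ = zᵢ/(1+ψ(Kᵢ−1)), yᵢ = Kᵢxᵢ:
  1: x = 0.176, y = 0.621
  2: x = 0.502, y = 0.279
  3: x = 0.322, y = 0.099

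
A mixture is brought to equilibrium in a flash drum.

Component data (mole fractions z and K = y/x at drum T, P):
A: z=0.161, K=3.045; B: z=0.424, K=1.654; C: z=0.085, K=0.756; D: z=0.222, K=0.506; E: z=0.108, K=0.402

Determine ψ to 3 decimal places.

Let ψ = V/F and solve Σ zᵢ(Kᵢ−1)/(1+ψ(Kᵢ−1)) = 0.
g(0) = ΣzᵢKᵢ − 1 = 0.412 and g(1) = 1 − Σzᵢ/Kᵢ = -0.129, so a root lies in (0, 1).
Iterate (Newton) starting at ψ = 0.5:
  ψ = 0.500: g = 0.1104, g' = -0.448 → ψ = 0.746
  ψ = 0.746: g = 0.0010, g' = -0.457 → ψ = 0.748
Converged at ψ = 0.748.

ψ = 0.748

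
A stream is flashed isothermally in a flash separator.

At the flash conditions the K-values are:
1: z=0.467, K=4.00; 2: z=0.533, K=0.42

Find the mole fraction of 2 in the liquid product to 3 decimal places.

Let β = V/F and solve Σ zᵢ(Kᵢ−1)/(1+β(Kᵢ−1)) = 0.
g(0) = ΣzᵢKᵢ − 1 = 1.092 and g(1) = 1 − Σzᵢ/Kᵢ = -0.386, so a root lies in (0, 1).
Iterate (Newton) starting at β = 0.5:
  β = 0.500: g = 0.1250, g' = -1.028 → β = 0.622
  β = 0.622: g = 0.0056, g' = -0.951 → β = 0.628
Converged at β = 0.628.
Compositions from xᵢ = zᵢ/(1+β(Kᵢ−1)), yᵢ = Kᵢxᵢ:
  1: x = 0.162, y = 0.648
  2: x = 0.838, y = 0.352

x_2 = 0.838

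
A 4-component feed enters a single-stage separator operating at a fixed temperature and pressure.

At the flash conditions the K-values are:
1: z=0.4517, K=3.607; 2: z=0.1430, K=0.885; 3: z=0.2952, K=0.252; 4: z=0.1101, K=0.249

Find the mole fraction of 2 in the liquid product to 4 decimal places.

x_2 = 0.1519

Rachford–Rice: g(ψ) = Σ zᵢ(Kᵢ−1)/(1+ψ(Kᵢ−1)) = 0.
Check two-phase: ΣzᵢKᵢ = 1.8576 > 1 and Σzᵢ/Kᵢ = 1.9004 > 1, so g(0) = 0.8576 > 0 and g(1) = -0.9004 < 0.
Iterate (Newton) starting at ψ = 0.61:
  ψ = 0.6100: g = -0.12176, g' = -1.2299 → ψ = 0.5110
  ψ = 0.5110: g = -0.00415, g' = -1.1629 → ψ = 0.5074
Converged at ψ = 0.5074.
Compositions from xᵢ = zᵢ/(1+ψ(Kᵢ−1)), yᵢ = Kᵢxᵢ:
  1: x = 0.1945, y = 0.7014
  2: x = 0.1519, y = 0.1344
  3: x = 0.4758, y = 0.1199
  4: x = 0.1779, y = 0.0443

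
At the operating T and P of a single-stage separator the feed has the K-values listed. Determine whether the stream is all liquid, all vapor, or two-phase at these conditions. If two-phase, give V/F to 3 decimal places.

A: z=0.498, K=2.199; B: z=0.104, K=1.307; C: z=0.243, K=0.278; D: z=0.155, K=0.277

ΣzᵢKᵢ = 1.342; Σzᵢ/Kᵢ = 1.740.
Both exceed 1, so a two-phase solution exists.
Rachford–Rice: g(ψ) = Σ zᵢ(Kᵢ−1)/(1+ψ(Kᵢ−1)) = 0.
Newton–Raphson from ψ = 0.5:
  ψ = 0.500: g = -0.0491, g' = -0.796 → ψ = 0.438
  ψ = 0.438: g = -0.0012, g' = -0.760 → ψ = 0.437
Converged at ψ = 0.437.

two-phase, V/F = 0.437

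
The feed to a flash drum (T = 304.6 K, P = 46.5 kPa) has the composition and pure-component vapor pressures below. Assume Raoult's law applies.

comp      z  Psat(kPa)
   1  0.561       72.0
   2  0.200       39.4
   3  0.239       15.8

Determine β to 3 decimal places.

Raoult's law: Kᵢ = Pᵢˢᵃᵗ/P = Pᵢˢᵃᵗ/46.5.
  K_1 = 72.0/46.5 = 1.54839, K_2 = 39.4/46.5 = 0.84731, K_3 = 15.8/46.5 = 0.33978
Newton–Raphson from β = 0.5:
  β = 0.500: g = -0.0272, g' = -0.342 → β = 0.420
  β = 0.420: g = -0.0011, g' = -0.316 → β = 0.417
Converged at β = 0.417.

β = 0.417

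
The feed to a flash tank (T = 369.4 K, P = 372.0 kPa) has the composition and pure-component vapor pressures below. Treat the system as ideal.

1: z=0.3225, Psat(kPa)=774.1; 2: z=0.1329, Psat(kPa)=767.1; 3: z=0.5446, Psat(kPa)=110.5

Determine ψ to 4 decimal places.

ψ = 0.1414

Raoult's law: Kᵢ = Pᵢˢᵃᵗ/P = Pᵢˢᵃᵗ/372.0.
  K_1 = 774.1/372.0 = 2.080914, K_2 = 767.1/372.0 = 2.062097, K_3 = 110.5/372.0 = 0.297043
Let ψ = V/F and solve Σ zᵢ(Kᵢ−1)/(1+ψ(Kᵢ−1)) = 0.
Check two-phase: ΣzᵢKᵢ = 1.1069 > 1 and Σzᵢ/Kᵢ = 2.0528 > 1, so g(0) = 0.1069 > 0 and g(1) = -1.0528 < 0.
Iterate (Newton) starting at ψ = 0.62:
  ψ = 0.6200: g = -0.38475, g' = -1.0351 → ψ = 0.2483
  ψ = 0.2483: g = -0.07725, g' = -0.7230 → ψ = 0.1415
  ψ = 0.1415: g = -0.00002, g' = -0.7286 → ψ = 0.1414
Converged at ψ = 0.1414.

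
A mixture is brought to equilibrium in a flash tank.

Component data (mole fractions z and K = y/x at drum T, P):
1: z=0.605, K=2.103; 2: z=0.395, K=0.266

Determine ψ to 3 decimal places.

Rachford–Rice: g(ψ) = Σ zᵢ(Kᵢ−1)/(1+ψ(Kᵢ−1)) = 0.
Feasibility: ΣzᵢKᵢ = 1.377, Σzᵢ/Kᵢ = 1.773 — both > 1, two phases present.
Binary case is linear: z₁(K₁−1)(1+ψ(K₂−1)) + z₂(K₂−1)(1+ψ(K₁−1)) = 0
⇒ ψ = [z₁(K₁−1)+z₂(K₂−1)] / [−(K₁−1)(K₂−1)] = 0.3774/0.8096 = 0.466

ψ = 0.466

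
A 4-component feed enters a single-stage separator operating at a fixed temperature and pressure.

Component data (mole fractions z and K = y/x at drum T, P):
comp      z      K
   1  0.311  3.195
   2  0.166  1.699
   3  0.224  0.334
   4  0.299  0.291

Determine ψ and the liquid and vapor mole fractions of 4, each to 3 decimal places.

ψ = 0.353, x_4 = 0.399, y_4 = 0.116

Rachford–Rice: g(ψ) = Σ zᵢ(Kᵢ−1)/(1+ψ(Kᵢ−1)) = 0.
g(0) = ΣzᵢKᵢ − 1 = 0.438 and g(1) = 1 − Σzᵢ/Kᵢ = -0.893, so a root lies in (0, 1).
Newton iteration, ψ⁰ = 0.5:
  ψ = 0.500: g = -0.1406, g' = -0.969 → ψ = 0.355
  ψ = 0.355: g = -0.0019, g' = -0.964 → ψ = 0.353
Converged at ψ = 0.353.
Compositions from xᵢ = zᵢ/(1+ψ(Kᵢ−1)), yᵢ = Kᵢxᵢ:
  1: x = 0.175, y = 0.560
  2: x = 0.133, y = 0.226
  3: x = 0.293, y = 0.098
  4: x = 0.399, y = 0.116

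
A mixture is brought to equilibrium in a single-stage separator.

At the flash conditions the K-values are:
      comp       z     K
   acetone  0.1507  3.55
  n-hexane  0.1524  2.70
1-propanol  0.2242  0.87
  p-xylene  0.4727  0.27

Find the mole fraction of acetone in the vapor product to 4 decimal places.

Let ψ = V/F and solve Σ zᵢ(Kᵢ−1)/(1+ψ(Kᵢ−1)) = 0.
Check two-phase: ΣzᵢKᵢ = 1.2691 > 1 and Σzᵢ/Kᵢ = 2.1073 > 1, so g(0) = 0.2691 > 0 and g(1) = -1.1073 < 0.
Newton iteration, ψ⁰ = 0.5:
  ψ = 0.5000: g = -0.26563, g' = -0.9471 → ψ = 0.2195
  ψ = 0.2195: g = -0.00588, g' = -0.9976 → ψ = 0.2136
Converged at ψ = 0.2136.
Compositions from xᵢ = zᵢ/(1+ψ(Kᵢ−1)), yᵢ = Kᵢxᵢ:
  acetone: x = 0.0976, y = 0.3463
  n-hexane: x = 0.1118, y = 0.3018
  1-propanol: x = 0.2306, y = 0.2006
  p-xylene: x = 0.5600, y = 0.1512

y_acetone = 0.3463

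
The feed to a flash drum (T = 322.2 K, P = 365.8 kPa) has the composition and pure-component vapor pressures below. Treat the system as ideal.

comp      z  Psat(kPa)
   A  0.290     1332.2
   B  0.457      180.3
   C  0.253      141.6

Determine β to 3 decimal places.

β = 0.263

Raoult's law: Kᵢ = Pᵢˢᵃᵗ/P = Pᵢˢᵃᵗ/365.8.
  K_A = 1332.2/365.8 = 3.64188, K_B = 180.3/365.8 = 0.49289, K_C = 141.6/365.8 = 0.38710
Rachford–Rice: g(β) = Σ zᵢ(Kᵢ−1)/(1+β(Kᵢ−1)) = 0.
Feasibility: ΣzᵢKᵢ = 1.379, Σzᵢ/Kᵢ = 1.660 — both > 1, two phases present.
Iterate (Newton) starting at β = 0.5:
  β = 0.500: g = -0.2039, g' = -0.784 → β = 0.240
  β = 0.240: g = 0.0233, g' = -1.041 → β = 0.262
  β = 0.262: g = 0.0005, g' = -0.998 → β = 0.263
Converged at β = 0.263.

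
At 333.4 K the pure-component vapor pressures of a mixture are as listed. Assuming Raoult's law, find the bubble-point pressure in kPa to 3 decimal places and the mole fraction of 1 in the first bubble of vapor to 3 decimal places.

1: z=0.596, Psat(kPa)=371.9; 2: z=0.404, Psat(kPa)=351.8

At the bubble point ψ → 0, so ΣzᵢKᵢ = 1 with Kᵢ = Pᵢˢᵃᵗ/P ⇒ P = ΣzᵢPᵢˢᵃᵗ.
P = 0.596·371.9 + 0.404·351.8 = 363.780 kPa
yᵢ = zᵢPᵢˢᵃᵗ/P ⇒ y_1 = 0.596·371.9/363.780 = 0.609

Pbub = 363.780 kPa, y_1 = 0.609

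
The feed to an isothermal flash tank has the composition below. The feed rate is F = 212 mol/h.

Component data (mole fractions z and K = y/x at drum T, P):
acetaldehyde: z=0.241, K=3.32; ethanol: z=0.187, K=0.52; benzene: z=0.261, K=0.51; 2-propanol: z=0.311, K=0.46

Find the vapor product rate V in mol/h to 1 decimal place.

Rachford–Rice: g(ψ) = Σ zᵢ(Kᵢ−1)/(1+ψ(Kᵢ−1)) = 0.
Feasibility: ΣzᵢKᵢ = 1.174, Σzᵢ/Kᵢ = 1.620 — both > 1, two phases present.
Newton iteration, ψ⁰ = 0.5:
  ψ = 0.500: g = -0.2587, g' = -0.633 → ψ = 0.091
  ψ = 0.091: g = 0.0572, g' = -1.100 → ψ = 0.143
  ψ = 0.143: g = 0.0038, g' = -0.960 → ψ = 0.147
Converged at ψ = 0.147.
Then V = ψ·F = 0.1471·212 = 31.2 mol/h and L = F − V = 180.8 mol/h.

V = 31.2 mol/h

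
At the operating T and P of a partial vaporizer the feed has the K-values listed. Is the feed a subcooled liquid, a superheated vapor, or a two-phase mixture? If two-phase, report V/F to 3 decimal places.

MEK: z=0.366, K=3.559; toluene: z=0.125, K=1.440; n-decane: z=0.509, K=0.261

two-phase, V/F = 0.379

ΣzᵢKᵢ = 1.615; Σzᵢ/Kᵢ = 2.140.
Both exceed 1, so a two-phase solution exists.
Material balance + equilibrium reduce to Σ zᵢ(Kᵢ−1)/(1+ψ(Kᵢ−1)) = 0.
Iterate (Newton) starting at ψ = 0.5:
  ψ = 0.500: g = -0.1406, g' = -1.177 → ψ = 0.380
  ψ = 0.380: g = -0.0016, g' = -1.171 → ψ = 0.379
Converged at ψ = 0.379.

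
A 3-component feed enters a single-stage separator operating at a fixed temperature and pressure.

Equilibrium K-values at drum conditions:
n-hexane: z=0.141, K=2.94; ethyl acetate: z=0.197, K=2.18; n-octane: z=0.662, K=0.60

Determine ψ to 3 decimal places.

ψ = 0.393

Iterate (Newton) starting at ψ = 0.51:
  ψ = 0.510: g = -0.0500, g' = -0.408 → ψ = 0.387
  ψ = 0.387: g = 0.0023, g' = -0.450 → ψ = 0.393
Converged at ψ = 0.393.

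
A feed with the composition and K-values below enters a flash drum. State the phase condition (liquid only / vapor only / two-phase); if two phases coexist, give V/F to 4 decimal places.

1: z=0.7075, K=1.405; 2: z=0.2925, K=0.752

ΣzᵢKᵢ = 1.2140; Σzᵢ/Kᵢ = 0.8925.
Since Σzᵢ/Kᵢ < 1 the mixture is above its dew point — single vapor phase.

vapor only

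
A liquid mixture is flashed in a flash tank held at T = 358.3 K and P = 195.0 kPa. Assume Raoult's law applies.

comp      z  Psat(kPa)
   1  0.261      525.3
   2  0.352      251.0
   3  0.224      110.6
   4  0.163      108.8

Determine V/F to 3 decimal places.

V/F = 0.831

Raoult's law: Kᵢ = Pᵢˢᵃᵗ/P = Pᵢˢᵃᵗ/195.0.
  K_1 = 525.3/195.0 = 2.69385, K_2 = 251.0/195.0 = 1.28718, K_3 = 110.6/195.0 = 0.56718, K_4 = 108.8/195.0 = 0.55795
Material balance + equilibrium reduce to Σ zᵢ(Kᵢ−1)/(1+V/F(Kᵢ−1)) = 0.
g(0) = ΣzᵢKᵢ − 1 = 0.374 and g(1) = 1 − Σzᵢ/Kᵢ = -0.057, so a root lies in (0, 1).
Newton–Raphson from V/F = 0.5:
  V/F = 0.500: g = 0.1115, g' = -0.363 → V/F = 0.808
  V/F = 0.808: g = 0.0076, g' = -0.329 → V/F = 0.831
Converged at V/F = 0.831.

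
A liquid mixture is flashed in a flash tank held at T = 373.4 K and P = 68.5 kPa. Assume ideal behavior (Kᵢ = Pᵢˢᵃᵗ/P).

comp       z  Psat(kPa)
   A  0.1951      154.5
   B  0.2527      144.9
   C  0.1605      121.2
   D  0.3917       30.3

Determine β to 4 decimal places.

β = 0.7190

Raoult's law: Kᵢ = Pᵢˢᵃᵗ/P = Pᵢˢᵃᵗ/68.5.
  K_A = 154.5/68.5 = 2.255474, K_B = 144.9/68.5 = 2.115328, K_C = 121.2/68.5 = 1.769343, K_D = 30.3/68.5 = 0.442336
Newton iteration, β⁰ = 0.35:
  β = 0.3500: g = 0.19875, g' = -0.5581 → β = 0.7061
  β = 0.7061: g = 0.00718, g' = -0.5561 → β = 0.7191
  β = 0.7191: g = -0.00003, g' = -0.5606 → β = 0.7190
Converged at β = 0.7190.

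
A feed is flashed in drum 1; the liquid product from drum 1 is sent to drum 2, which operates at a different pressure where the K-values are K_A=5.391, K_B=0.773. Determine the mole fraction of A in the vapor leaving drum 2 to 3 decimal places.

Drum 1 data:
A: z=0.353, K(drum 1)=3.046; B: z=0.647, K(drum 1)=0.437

y_A (drum 2) = 0.265

Drum 1:
Rachford–Rice: g(ψ₁) = Σ zᵢ(Kᵢ−1)/(1+ψ₁(Kᵢ−1)) = 0.
Check two-phase: ΣzᵢKᵢ = 1.358 > 1 and Σzᵢ/Kᵢ = 1.596 > 1, so g(0) = 0.358 > 0 and g(1) = -0.596 < 0.
Newton–Raphson from ψ₁ = 0.5:
  ψ₁ = 0.500: g = -0.1500, g' = -0.758 → ψ₁ = 0.302
  ψ₁ = 0.302: g = 0.0073, g' = -0.862 → ψ₁ = 0.311
Converged at ψ₁ = 0.311.
Drum-1 compositions:
  A: x = 0.216, y = 0.657
  B: x = 0.784, y = 0.343
Drum-2 feed = drum-1 liquid: z₂ = (0.2158, 0.7842).
Drum 2:
Let ψ₂ = V/F and solve Σ zᵢ(Kᵢ−1)/(1+ψ₂(Kᵢ−1)) = 0.
g(0) = ΣzᵢKᵢ − 1 = 0.770 and g(1) = 1 − Σzᵢ/Kᵢ = -0.055, so a root lies in (0, 1).
Newton iteration, ψ₂⁰ = 0.36:
  ψ₂ = 0.360: g = 0.1733, g' = -0.673 → ψ₂ = 0.618
  ψ₂ = 0.618: g = 0.0482, g' = -0.357 → ψ₂ = 0.753
  ψ₂ = 0.753: g = 0.0054, g' = -0.283 → ψ₂ = 0.772
Converged at ψ₂ = 0.772.
  A: x = 0.049, y = 0.265
  B: x = 0.951, y = 0.735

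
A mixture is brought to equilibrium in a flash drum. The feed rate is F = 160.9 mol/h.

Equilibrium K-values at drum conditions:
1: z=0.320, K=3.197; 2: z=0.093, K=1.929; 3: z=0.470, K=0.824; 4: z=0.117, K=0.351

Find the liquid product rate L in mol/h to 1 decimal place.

L = 15.3 mol/h

Rachford–Rice: g(ψ) = Σ zᵢ(Kᵢ−1)/(1+ψ(Kᵢ−1)) = 0.
g(0) = ΣzᵢKᵢ − 1 = 0.631 and g(1) = 1 − Σzᵢ/Kᵢ = -0.052, so a root lies in (0, 1).
Newton–Raphson from ψ = 0.62:
  ψ = 0.620: g = 0.1325, g' = -0.465 → ψ = 0.905
Converged at ψ = 0.905.
Then V = ψ·F = 0.9046·160.9 = 145.6 mol/h and L = F − V = 15.3 mol/h.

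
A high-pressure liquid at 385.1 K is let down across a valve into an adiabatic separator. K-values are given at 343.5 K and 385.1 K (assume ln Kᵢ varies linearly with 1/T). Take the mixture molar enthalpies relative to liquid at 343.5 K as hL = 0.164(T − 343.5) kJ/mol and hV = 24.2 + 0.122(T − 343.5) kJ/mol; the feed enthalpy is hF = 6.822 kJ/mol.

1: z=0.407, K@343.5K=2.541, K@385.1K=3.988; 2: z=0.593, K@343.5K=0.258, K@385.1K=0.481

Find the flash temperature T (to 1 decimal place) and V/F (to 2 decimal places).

T = 350.6 K, V/F = 0.24

Adiabatic flash: solve Rachford–Rice at each trial T, then check hF = ψ·hV(T) + (1−ψ)·hL(T).
  T = 343.5 K: K = (2.541, 0.258), RR gives ψ = 0.164, H_out = 3.962 kJ/mol
  T = 385.1 K: K = (3.988, 0.481), RR gives ψ = 0.586, H_out = 19.974 kJ/mol
  T = 364.3 K: K = (3.225, 0.359), RR gives ψ = 0.368, H_out = 11.995 kJ/mol
  T = 353.9 K: K = (2.872, 0.306), RR gives ψ = 0.269, H_out = 8.109 kJ/mol
  T = 348.7 K: K = (2.704, 0.281), RR gives ψ = 0.218, H_out = 6.086 kJ/mol
  T = 351.3 K: K = (2.788, 0.293), RR gives ψ = 0.244, H_out = 7.108 kJ/mol
  T = 350.0 K: K = (2.746, 0.287), RR gives ψ = 0.231, H_out = 6.600 kJ/mol
Linear interpolation between T = 350.0 (H_out = 6.600) and T = 351.3 (H_out = 7.108) on hF = 6.822 gives T ≈ 350.6 K, at which ψ = 0.24.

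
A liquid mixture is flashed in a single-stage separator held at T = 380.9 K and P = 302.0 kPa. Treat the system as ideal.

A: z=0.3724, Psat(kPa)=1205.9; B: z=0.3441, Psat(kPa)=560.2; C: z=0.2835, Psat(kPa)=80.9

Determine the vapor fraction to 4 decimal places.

ψ = 0.8017

Raoult's law: Kᵢ = Pᵢˢᵃᵗ/P = Pᵢˢᵃᵗ/302.0.
  K_A = 1205.9/302.0 = 3.993046, K_B = 560.2/302.0 = 1.854967, K_C = 80.9/302.0 = 0.267881
Rachford–Rice: g(ψ) = Σ zᵢ(Kᵢ−1)/(1+ψ(Kᵢ−1)) = 0.
g(0) = ΣzᵢKᵢ − 1 = 1.2012 and g(1) = 1 − Σzᵢ/Kᵢ = -0.3371, so a root lies in (0, 1).
Iterate (Newton) starting at ψ = 0.58:
  ψ = 0.5800: g = 0.24333, g' = -1.0171 → ψ = 0.8192
  ψ = 0.8192: g = -0.02271, g' = -1.3156 → ψ = 0.8020
  ψ = 0.8020: g = -0.00041, g' = -1.2685 → ψ = 0.8017
Converged at ψ = 0.8017.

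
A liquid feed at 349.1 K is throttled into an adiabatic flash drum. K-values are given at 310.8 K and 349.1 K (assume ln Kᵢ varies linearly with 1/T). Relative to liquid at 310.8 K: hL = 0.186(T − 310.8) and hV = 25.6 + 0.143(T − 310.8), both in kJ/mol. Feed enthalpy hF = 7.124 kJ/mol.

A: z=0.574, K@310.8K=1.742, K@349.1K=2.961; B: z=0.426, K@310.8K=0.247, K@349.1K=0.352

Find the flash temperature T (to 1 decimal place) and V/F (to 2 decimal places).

T = 314.0 K, V/F = 0.26

Adiabatic flash: solve Rachford–Rice at each trial T, then check hF = ψ·hV(T) + (1−ψ)·hL(T).
  T = 310.8 K: K = (1.742, 0.247), RR gives ψ = 0.188, H_out = 4.817 kJ/mol
  T = 349.1 K: K = (2.961, 0.352), RR gives ψ = 0.669, H_out = 23.138 kJ/mol
  T = 330.0 K: K = (2.308, 0.298), RR gives ψ = 0.492, H_out = 15.761 kJ/mol
  T = 320.4 K: K = (2.014, 0.272), RR gives ψ = 0.368, H_out = 11.061 kJ/mol
  T = 315.6 K: K = (1.875, 0.259), RR gives ψ = 0.288, H_out = 8.211 kJ/mol
  T = 313.2 K: K = (1.808, 0.253), RR gives ψ = 0.241, H_out = 6.597 kJ/mol
Linear interpolation between T = 313.2 (H_out = 6.597) and T = 315.6 (H_out = 8.211) on hF = 7.124 gives T ≈ 314.0 K, at which ψ = 0.26.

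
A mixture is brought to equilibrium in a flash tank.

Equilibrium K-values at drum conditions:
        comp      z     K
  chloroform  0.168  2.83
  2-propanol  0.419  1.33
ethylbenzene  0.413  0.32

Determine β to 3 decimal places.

Let β = V/F and solve Σ zᵢ(Kᵢ−1)/(1+β(Kᵢ−1)) = 0.
Check two-phase: ΣzᵢKᵢ = 1.165 > 1 and Σzᵢ/Kᵢ = 1.665 > 1, so g(0) = 0.165 > 0 and g(1) = -0.665 < 0.
Newton–Raphson from β = 0.33:
  β = 0.330: g = -0.0457, g' = -0.573 → β = 0.250
  β = 0.250: g = 0.0002, g' = -0.581 → β = 0.251
Converged at β = 0.251.

β = 0.251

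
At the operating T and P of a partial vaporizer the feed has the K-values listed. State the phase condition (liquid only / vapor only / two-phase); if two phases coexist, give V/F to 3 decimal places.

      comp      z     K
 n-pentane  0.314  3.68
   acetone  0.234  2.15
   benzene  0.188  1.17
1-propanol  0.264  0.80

vapor only

ΣzᵢKᵢ = 2.090; Σzᵢ/Kᵢ = 0.685.
Since Σzᵢ/Kᵢ < 1 the mixture is above its dew point — single vapor phase.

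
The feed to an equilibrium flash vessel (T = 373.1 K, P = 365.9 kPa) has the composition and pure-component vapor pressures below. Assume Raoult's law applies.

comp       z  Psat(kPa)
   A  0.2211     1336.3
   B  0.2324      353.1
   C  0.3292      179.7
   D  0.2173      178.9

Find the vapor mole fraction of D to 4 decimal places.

Raoult's law: Kᵢ = Pᵢˢᵃᵗ/P = Pᵢˢᵃᵗ/365.9.
  K_A = 1336.3/365.9 = 3.652091, K_B = 353.1/365.9 = 0.965018, K_C = 179.7/365.9 = 0.491118, K_D = 178.9/365.9 = 0.488931
Let ψ = V/F and solve Σ zᵢ(Kᵢ−1)/(1+ψ(Kᵢ−1)) = 0.
Check two-phase: ΣzᵢKᵢ = 1.2997 > 1 and Σzᵢ/Kᵢ = 1.4161 > 1, so g(0) = 0.2997 > 0 and g(1) = -0.4161 < 0.
Newton iteration, ψ⁰ = 0.5:
  ψ = 0.5000: g = -0.13005, g' = -0.5435 → ψ = 0.2607
  ψ = 0.2607: g = 0.01719, g' = -0.7327 → ψ = 0.2842
  ψ = 0.2842: g = 0.00039, g' = -0.7002 → ψ = 0.2847
Converged at ψ = 0.2847.
Compositions from xᵢ = zᵢ/(1+ψ(Kᵢ−1)), yᵢ = Kᵢxᵢ:
  A: x = 0.1260, y = 0.4601
  B: x = 0.2347, y = 0.2265
  C: x = 0.3850, y = 0.1891
  D: x = 0.2543, y = 0.1243

y_D = 0.1243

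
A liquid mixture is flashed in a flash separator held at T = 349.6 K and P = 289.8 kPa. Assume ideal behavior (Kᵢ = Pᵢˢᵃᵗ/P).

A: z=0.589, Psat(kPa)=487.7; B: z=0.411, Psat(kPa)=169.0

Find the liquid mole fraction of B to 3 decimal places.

x_B = 0.621

Raoult's law: Kᵢ = Pᵢˢᵃᵗ/P = Pᵢˢᵃᵗ/289.8.
  K_A = 487.7/289.8 = 1.68288, K_B = 169.0/289.8 = 0.58316
Binary case is linear: z₁(K₁−1)(1+V/F(K₂−1)) + z₂(K₂−1)(1+V/F(K₁−1)) = 0
⇒ V/F = [z₁(K₁−1)+z₂(K₂−1)] / [−(K₁−1)(K₂−1)] = 0.2309/0.2847 = 0.811
Compositions from xᵢ = zᵢ/(1+V/F(Kᵢ−1)), yᵢ = Kᵢxᵢ:
  A: x = 0.379, y = 0.638
  B: x = 0.621, y = 0.362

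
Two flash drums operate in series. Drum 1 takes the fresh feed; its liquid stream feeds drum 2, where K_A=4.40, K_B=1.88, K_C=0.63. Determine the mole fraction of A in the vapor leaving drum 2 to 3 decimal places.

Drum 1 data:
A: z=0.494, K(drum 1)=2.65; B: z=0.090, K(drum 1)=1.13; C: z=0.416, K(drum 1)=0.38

Drum 1:
Material balance + equilibrium reduce to Σ zᵢ(Kᵢ−1)/(1+ψ₁(Kᵢ−1)) = 0.
Feasibility: ΣzᵢKᵢ = 1.569, Σzᵢ/Kᵢ = 1.361 — both > 1, two phases present.
Newton iteration, ψ₁⁰ = 0.5:
  ψ₁ = 0.500: g = 0.0838, g' = -0.741 → ψ₁ = 0.613
Converged at ψ₁ = 0.613.
Drum-1 compositions:
  A: x = 0.246, y = 0.651
  B: x = 0.083, y = 0.094
  C: x = 0.671, y = 0.255
Drum-2 feed = drum-1 liquid: z₂ = (0.2456, 0.0834, 0.6711).
Drum 2:
Material balance + equilibrium reduce to Σ zᵢ(Kᵢ−1)/(1+ψ₂(Kᵢ−1)) = 0.
Feasibility: ΣzᵢKᵢ = 1.660, Σzᵢ/Kᵢ = 1.165 — both > 1, two phases present.
Newton–Raphson from ψ₂ = 0.5:
  ψ₂ = 0.500: g = 0.0555, g' = -0.559 → ψ₂ = 0.599
  ψ₂ = 0.599: g = 0.0038, g' = -0.487 → ψ₂ = 0.607
Converged at ψ₂ = 0.607.
  A: x = 0.080, y = 0.353
  B: x = 0.054, y = 0.102
  C: x = 0.866, y = 0.545

y_A (drum 2) = 0.353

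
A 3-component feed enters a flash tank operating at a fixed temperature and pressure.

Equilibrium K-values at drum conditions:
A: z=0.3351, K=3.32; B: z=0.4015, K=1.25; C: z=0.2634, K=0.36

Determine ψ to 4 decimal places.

Material balance + equilibrium reduce to Σ zᵢ(Kᵢ−1)/(1+ψ(Kᵢ−1)) = 0.
Feasibility: ΣzᵢKᵢ = 1.7092, Σzᵢ/Kᵢ = 1.1538 — both > 1, two phases present.
Iterate (Newton) starting at ψ = 0.31:
  ψ = 0.3100: g = 0.33506, g' = -0.7998 → ψ = 0.7290
  ψ = 0.7290: g = 0.05778, g' = -0.6461 → ψ = 0.8184
  ψ = 0.8184: g = -0.00245, g' = -0.7077 → ψ = 0.8149
Converged at ψ = 0.8149.

ψ = 0.8149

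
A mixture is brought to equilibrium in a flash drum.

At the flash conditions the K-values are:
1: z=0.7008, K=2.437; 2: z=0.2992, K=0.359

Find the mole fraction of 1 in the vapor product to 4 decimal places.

y_1 = 0.7517

Rachford–Rice: g(β) = Σ zᵢ(Kᵢ−1)/(1+β(Kᵢ−1)) = 0.
Feasibility: ΣzᵢKᵢ = 1.8153, Σzᵢ/Kᵢ = 1.1210 — both > 1, two phases present.
Newton iteration, β⁰ = 0.5:
  β = 0.5000: g = 0.30376, g' = -0.7563 → β = 0.9017
  β = 0.9017: g = -0.01576, g' = -0.9648 → β = 0.8853
  β = 0.8853: g = -0.00023, g' = -0.9375 → β = 0.8851
Converged at β = 0.8851.
Compositions from xᵢ = zᵢ/(1+β(Kᵢ−1)), yᵢ = Kᵢxᵢ:
  1: x = 0.3085, y = 0.7517
  2: x = 0.6915, y = 0.2483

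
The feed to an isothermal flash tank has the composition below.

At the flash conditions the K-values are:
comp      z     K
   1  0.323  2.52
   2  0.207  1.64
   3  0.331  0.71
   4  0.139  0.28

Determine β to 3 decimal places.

β = 0.713

Rachford–Rice: g(β) = Σ zᵢ(Kᵢ−1)/(1+β(Kᵢ−1)) = 0.
Feasibility: ΣzᵢKᵢ = 1.427, Σzᵢ/Kᵢ = 1.217 — both > 1, two phases present.
Newton–Raphson from β = 0.5:
  β = 0.500: g = 0.1107, g' = -0.504 → β = 0.720
  β = 0.720: g = -0.0039, g' = -0.565 → β = 0.713
Converged at β = 0.713.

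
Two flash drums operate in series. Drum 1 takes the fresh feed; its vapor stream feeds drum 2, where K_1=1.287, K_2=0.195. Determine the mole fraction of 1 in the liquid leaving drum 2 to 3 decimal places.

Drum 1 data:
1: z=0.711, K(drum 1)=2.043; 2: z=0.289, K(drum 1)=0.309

x_1 (drum 2) = 0.737

Drum 1:
Material balance + equilibrium reduce to Σ zᵢ(Kᵢ−1)/(1+ψ₁(Kᵢ−1)) = 0.
g(0) = ΣzᵢKᵢ − 1 = 0.542 and g(1) = 1 − Σzᵢ/Kᵢ = -0.283, so a root lies in (0, 1).
Binary case is linear: z₁(K₁−1)(1+ψ₁(K₂−1)) + z₂(K₂−1)(1+ψ₁(K₁−1)) = 0
⇒ ψ₁ = [z₁(K₁−1)+z₂(K₂−1)] / [−(K₁−1)(K₂−1)] = 0.5419/0.7207 = 0.752
Drum-1 compositions:
  1: x = 0.399, y = 0.814
  2: x = 0.601, y = 0.186
Drum-2 feed = drum-1 vapor: z₂ = (0.8141, 0.1859).
Drum 2:
Material balance + equilibrium reduce to Σ zᵢ(Kᵢ−1)/(1+ψ₂(Kᵢ−1)) = 0.
g(0) = ΣzᵢKᵢ − 1 = 0.084 and g(1) = 1 − Σzᵢ/Kᵢ = -0.586, so a root lies in (0, 1).
Newton iteration, ψ₂⁰ = 0.5:
  ψ₂ = 0.500: g = -0.0461, g' = -0.389 → ψ₂ = 0.381
  ψ₂ = 0.381: g = -0.0053, g' = -0.305 → ψ₂ = 0.364
Converged at ψ₂ = 0.364.
  1: x = 0.737, y = 0.949
  2: x = 0.263, y = 0.051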